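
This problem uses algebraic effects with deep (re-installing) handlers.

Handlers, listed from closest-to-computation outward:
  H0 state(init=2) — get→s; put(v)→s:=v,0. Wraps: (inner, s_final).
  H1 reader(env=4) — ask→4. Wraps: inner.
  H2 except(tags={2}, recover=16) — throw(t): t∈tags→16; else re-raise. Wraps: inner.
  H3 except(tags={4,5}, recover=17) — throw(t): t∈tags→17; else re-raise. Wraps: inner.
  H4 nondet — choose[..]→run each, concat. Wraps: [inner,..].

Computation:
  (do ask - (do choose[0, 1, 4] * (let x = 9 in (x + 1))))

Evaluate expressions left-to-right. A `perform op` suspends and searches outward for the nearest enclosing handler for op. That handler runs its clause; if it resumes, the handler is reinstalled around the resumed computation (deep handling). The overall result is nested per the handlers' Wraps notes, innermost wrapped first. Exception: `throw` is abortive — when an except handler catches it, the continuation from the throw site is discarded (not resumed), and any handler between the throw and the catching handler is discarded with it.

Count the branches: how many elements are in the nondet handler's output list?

Evaluation trace:
ask @ H1 ⇒ 4
choose[0, 1, 4] @ H4
  branch[0] choose=0:
    H0 returns (4, 2)
    H1 returns (4, 2)
    H2 returns (4, 2)
    H3 returns (4, 2)
    H4 returns [(4, 2)]
  branch[1] choose=1:
    H0 returns (-6, 2)
    H1 returns (-6, 2)
    H2 returns (-6, 2)
    H3 returns (-6, 2)
    H4 returns [(-6, 2)]
  branch[2] choose=4:
    H0 returns (-36, 2)
    H1 returns (-36, 2)
    H2 returns (-36, 2)
    H3 returns (-36, 2)
    H4 returns [(-36, 2)]
= [(4, 2), (-6, 2), (-36, 2)]

Answer: 3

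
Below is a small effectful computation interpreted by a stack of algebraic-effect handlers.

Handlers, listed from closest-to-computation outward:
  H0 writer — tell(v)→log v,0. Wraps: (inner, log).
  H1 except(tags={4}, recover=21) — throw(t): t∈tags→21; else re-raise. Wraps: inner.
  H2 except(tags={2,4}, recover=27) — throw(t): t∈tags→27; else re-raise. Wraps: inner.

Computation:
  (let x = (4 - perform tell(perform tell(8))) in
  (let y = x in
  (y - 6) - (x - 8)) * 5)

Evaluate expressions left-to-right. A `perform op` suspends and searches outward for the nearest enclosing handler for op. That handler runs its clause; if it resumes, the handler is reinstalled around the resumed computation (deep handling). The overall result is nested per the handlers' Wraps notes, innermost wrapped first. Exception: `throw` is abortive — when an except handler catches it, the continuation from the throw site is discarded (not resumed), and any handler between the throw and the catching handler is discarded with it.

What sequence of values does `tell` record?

Evaluation trace:
tell(8) @ H0 ⇒ log+=8
tell(0) @ H0 ⇒ log+=0
H0 returns (10, (8, 0))
H1 returns (10, (8, 0))
H2 returns (10, (8, 0))
= (10, (8, 0))

Answer: (8, 0)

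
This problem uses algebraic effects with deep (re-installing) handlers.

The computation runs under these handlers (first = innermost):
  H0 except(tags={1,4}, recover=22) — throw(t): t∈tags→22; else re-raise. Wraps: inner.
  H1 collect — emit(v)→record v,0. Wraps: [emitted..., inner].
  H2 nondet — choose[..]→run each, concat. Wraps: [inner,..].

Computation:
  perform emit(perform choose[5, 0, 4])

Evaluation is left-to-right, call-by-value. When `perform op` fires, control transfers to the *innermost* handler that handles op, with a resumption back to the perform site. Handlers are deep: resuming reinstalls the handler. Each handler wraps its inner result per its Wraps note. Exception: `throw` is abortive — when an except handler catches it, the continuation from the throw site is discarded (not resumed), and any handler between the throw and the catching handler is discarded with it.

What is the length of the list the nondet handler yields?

Answer: 3

Step-by-step:
choose[5, 0, 4] @ H2
  branch[0] choose=5:
    emit(5) @ H1 ⇒ out+=5
    H0 returns 0
    H1 returns [5, 0]
    H2 returns [[5, 0]]
  branch[1] choose=0:
    emit(0) @ H1 ⇒ out+=0
    H0 returns 0
    H1 returns [0, 0]
    H2 returns [[0, 0]]
  branch[2] choose=4:
    emit(4) @ H1 ⇒ out+=4
    H0 returns 0
    H1 returns [4, 0]
    H2 returns [[4, 0]]
= [[5, 0], [0, 0], [4, 0]]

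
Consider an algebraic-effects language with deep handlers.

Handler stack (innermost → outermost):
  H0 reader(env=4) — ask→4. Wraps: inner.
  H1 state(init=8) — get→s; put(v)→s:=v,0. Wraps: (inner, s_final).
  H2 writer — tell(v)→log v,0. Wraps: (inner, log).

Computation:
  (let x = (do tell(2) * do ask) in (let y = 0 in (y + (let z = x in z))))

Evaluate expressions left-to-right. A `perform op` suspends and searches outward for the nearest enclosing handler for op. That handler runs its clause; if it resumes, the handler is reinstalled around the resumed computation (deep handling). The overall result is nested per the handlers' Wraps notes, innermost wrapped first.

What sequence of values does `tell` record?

Working:
tell(2) @ H2 ⇒ log+=2
ask @ H0 ⇒ 4
H0 returns 0
H1 returns (0, 8)
H2 returns ((0, 8), (2))
= ((0, 8), (2))

Answer: (2)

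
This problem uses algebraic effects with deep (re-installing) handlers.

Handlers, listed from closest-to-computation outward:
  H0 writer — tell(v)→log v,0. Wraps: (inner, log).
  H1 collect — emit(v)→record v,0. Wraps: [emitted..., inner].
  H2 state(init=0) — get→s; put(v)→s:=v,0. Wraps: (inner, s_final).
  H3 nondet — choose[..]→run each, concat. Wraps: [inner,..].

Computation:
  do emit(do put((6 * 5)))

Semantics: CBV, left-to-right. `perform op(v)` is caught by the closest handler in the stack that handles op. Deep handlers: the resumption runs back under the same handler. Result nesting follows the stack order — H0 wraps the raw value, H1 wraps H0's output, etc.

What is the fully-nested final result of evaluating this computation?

Answer: [([0, (0, ())], 30)]

Evaluation trace:
put(30) @ H2 ⇒ s:=30
emit(0) @ H1 ⇒ out+=0
H0 returns (0, ())
H1 returns [0, (0, ())]
H2 returns ([0, (0, ())], 30)
H3 returns [([0, (0, ())], 30)]
= [([0, (0, ())], 30)]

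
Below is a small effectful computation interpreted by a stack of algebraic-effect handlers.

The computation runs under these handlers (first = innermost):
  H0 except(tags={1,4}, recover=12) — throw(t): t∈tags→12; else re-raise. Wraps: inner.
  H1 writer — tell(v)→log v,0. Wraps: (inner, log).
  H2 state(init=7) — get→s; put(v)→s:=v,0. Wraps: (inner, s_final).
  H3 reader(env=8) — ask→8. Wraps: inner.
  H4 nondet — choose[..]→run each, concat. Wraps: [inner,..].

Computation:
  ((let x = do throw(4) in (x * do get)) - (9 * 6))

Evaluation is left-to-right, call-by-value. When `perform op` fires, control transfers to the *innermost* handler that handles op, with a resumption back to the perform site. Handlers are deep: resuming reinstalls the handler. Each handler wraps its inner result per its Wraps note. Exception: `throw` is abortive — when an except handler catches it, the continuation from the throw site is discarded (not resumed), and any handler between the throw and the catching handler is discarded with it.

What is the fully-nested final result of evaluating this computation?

Answer: [((12, ()), 7)]

Step-by-step:
throw(4) @ H0 caught ⇒ 12
H1 returns (12, ())
H2 returns ((12, ()), 7)
H3 returns ((12, ()), 7)
H4 returns [((12, ()), 7)]
= [((12, ()), 7)]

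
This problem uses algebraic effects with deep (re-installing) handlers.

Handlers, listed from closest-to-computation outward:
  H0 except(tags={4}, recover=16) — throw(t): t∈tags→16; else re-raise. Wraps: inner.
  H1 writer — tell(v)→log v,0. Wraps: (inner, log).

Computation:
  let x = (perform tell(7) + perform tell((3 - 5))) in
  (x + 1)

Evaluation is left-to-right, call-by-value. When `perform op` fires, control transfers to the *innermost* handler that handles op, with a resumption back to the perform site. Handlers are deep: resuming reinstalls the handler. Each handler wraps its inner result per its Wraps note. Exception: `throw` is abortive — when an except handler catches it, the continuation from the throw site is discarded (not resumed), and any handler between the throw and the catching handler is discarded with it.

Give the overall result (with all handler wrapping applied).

Step-by-step:
tell(7) @ H1 ⇒ log+=7
tell(-2) @ H1 ⇒ log+=-2
H0 returns 1
H1 returns (1, (7, -2))
= (1, (7, -2))

Answer: (1, (7, -2))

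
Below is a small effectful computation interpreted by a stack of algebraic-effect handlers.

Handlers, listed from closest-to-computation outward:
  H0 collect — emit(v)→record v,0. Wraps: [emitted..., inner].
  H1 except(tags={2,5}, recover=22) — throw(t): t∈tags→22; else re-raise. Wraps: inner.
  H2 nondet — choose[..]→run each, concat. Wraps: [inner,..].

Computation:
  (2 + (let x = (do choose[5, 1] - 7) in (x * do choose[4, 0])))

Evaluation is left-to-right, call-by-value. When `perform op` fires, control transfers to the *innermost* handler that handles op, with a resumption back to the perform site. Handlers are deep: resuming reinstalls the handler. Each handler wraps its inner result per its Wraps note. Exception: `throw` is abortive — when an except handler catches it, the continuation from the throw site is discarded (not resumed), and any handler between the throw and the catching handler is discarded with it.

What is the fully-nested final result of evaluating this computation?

Step-by-step:
choose[5, 1] @ H2
  branch[0] choose=5:
    choose[4, 0] @ H2
      branch[0] choose=4:
        H0 returns [-6]
        H1 returns [-6]
        H2 returns [[-6]]
      branch[1] choose=0:
        H0 returns [2]
        H1 returns [2]
        H2 returns [[2]]
  branch[1] choose=1:
    choose[4, 0] @ H2
      branch[0] choose=4:
        H0 returns [-22]
        H1 returns [-22]
        H2 returns [[-22]]
      branch[1] choose=0:
        H0 returns [2]
        H1 returns [2]
        H2 returns [[2]]
= [[-6], [2], [-22], [2]]

Answer: [[-6], [2], [-22], [2]]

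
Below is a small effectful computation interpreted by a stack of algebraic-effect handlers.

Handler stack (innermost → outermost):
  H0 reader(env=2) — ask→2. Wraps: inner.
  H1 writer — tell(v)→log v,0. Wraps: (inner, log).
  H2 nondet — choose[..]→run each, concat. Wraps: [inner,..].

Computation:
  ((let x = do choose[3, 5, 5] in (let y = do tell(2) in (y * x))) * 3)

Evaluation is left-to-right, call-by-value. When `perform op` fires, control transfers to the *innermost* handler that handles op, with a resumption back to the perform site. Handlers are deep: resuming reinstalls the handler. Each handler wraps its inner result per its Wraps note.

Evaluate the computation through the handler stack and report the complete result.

Evaluation trace:
choose[3, 5, 5] @ H2
  branch[0] choose=3:
    tell(2) @ H1 ⇒ log+=2
    H0 returns 0
    H1 returns (0, (2))
    H2 returns [(0, (2))]
  branch[1] choose=5:
    tell(2) @ H1 ⇒ log+=2
    H0 returns 0
    H1 returns (0, (2))
    H2 returns [(0, (2))]
  branch[2] choose=5:
    tell(2) @ H1 ⇒ log+=2
    H0 returns 0
    H1 returns (0, (2))
    H2 returns [(0, (2))]
= [(0, (2)), (0, (2)), (0, (2))]

Answer: [(0, (2)), (0, (2)), (0, (2))]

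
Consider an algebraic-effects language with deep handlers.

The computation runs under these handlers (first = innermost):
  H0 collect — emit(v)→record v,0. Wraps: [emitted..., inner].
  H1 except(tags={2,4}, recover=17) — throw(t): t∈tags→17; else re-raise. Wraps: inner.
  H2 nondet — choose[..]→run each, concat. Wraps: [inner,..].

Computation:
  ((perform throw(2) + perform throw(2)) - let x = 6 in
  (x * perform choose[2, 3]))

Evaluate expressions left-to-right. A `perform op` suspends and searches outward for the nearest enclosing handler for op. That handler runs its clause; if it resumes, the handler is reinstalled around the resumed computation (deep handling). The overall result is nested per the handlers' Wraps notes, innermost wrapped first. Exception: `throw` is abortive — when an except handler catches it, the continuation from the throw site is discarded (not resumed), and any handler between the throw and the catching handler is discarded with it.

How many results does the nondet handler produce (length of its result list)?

Answer: 1

Working:
throw(2) @ H1 caught ⇒ 17
H2 returns [17]
= [17]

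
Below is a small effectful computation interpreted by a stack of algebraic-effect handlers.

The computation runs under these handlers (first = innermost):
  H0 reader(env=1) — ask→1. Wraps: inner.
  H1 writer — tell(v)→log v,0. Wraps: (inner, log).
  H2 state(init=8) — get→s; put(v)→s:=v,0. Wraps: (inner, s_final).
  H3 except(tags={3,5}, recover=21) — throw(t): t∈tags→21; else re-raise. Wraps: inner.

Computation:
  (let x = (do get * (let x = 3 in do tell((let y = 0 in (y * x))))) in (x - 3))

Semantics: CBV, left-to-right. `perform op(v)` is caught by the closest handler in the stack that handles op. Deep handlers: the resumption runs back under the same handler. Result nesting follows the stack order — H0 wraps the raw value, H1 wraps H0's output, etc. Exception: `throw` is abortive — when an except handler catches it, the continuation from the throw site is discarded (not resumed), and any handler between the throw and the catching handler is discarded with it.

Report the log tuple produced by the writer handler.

Answer: (0)

Working:
get @ H2 ⇒ 8
tell(0) @ H1 ⇒ log+=0
H0 returns -3
H1 returns (-3, (0))
H2 returns ((-3, (0)), 8)
H3 returns ((-3, (0)), 8)
= ((-3, (0)), 8)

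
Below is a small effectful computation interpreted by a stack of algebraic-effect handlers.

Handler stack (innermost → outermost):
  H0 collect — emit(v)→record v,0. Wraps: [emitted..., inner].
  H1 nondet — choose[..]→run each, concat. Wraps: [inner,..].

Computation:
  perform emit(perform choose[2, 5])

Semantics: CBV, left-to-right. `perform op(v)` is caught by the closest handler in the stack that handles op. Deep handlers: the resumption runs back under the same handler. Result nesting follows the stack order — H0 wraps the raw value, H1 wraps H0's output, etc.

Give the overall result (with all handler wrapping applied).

Evaluation trace:
choose[2, 5] @ H1
  branch[0] choose=2:
    emit(2) @ H0 ⇒ out+=2
    H0 returns [2, 0]
    H1 returns [[2, 0]]
  branch[1] choose=5:
    emit(5) @ H0 ⇒ out+=5
    H0 returns [5, 0]
    H1 returns [[5, 0]]
= [[2, 0], [5, 0]]

Answer: [[2, 0], [5, 0]]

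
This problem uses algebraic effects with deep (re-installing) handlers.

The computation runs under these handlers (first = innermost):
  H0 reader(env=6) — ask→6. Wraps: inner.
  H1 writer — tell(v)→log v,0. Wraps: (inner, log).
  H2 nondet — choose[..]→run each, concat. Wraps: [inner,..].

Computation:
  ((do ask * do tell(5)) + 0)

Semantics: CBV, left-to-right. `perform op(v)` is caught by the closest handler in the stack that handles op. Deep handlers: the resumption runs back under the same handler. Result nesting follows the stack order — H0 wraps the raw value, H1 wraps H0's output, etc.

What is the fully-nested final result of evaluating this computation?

Evaluation trace:
ask @ H0 ⇒ 6
tell(5) @ H1 ⇒ log+=5
H0 returns 0
H1 returns (0, (5))
H2 returns [(0, (5))]
= [(0, (5))]

Answer: [(0, (5))]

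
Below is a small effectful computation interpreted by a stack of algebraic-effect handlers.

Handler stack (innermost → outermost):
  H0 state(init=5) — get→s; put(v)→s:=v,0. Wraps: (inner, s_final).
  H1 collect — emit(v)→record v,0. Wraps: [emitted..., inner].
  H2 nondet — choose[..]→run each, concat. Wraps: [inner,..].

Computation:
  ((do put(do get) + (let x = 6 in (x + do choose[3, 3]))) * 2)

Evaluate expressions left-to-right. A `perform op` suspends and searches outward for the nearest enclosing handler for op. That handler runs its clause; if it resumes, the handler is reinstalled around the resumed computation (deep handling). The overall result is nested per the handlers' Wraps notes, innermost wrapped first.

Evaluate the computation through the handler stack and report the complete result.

Working:
get @ H0 ⇒ 5
put(5) @ H0 ⇒ s:=5
choose[3, 3] @ H2
  branch[0] choose=3:
    H0 returns (18, 5)
    H1 returns [(18, 5)]
    H2 returns [[(18, 5)]]
  branch[1] choose=3:
    H0 returns (18, 5)
    H1 returns [(18, 5)]
    H2 returns [[(18, 5)]]
= [[(18, 5)], [(18, 5)]]

Answer: [[(18, 5)], [(18, 5)]]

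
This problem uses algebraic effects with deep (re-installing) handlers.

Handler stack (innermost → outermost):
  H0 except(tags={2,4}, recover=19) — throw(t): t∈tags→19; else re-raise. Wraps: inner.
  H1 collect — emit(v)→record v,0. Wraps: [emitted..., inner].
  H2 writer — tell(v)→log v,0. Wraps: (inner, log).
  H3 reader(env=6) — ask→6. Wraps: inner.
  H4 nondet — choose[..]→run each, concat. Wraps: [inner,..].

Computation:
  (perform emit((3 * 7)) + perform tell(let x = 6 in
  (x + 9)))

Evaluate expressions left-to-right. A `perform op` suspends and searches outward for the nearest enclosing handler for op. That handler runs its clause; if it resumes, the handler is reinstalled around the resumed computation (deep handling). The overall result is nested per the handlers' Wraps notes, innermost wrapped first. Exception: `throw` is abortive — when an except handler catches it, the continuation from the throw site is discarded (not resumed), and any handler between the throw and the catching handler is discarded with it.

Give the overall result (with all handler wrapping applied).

Working:
emit(21) @ H1 ⇒ out+=21
tell(15) @ H2 ⇒ log+=15
H0 returns 0
H1 returns [21, 0]
H2 returns ([21, 0], (15))
H3 returns ([21, 0], (15))
H4 returns [([21, 0], (15))]
= [([21, 0], (15))]

Answer: [([21, 0], (15))]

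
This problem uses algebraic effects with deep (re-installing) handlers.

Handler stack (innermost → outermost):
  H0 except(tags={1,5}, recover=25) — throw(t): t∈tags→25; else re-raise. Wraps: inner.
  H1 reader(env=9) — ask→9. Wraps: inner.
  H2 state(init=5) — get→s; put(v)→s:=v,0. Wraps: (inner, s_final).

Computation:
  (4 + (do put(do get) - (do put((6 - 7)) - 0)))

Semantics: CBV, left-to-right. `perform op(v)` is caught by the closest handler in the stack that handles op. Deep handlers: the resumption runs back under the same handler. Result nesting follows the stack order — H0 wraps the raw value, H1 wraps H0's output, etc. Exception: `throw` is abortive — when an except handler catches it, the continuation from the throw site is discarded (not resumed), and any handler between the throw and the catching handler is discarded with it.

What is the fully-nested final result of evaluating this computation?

Answer: (4, -1)

Working:
get @ H2 ⇒ 5
put(5) @ H2 ⇒ s:=5
put(-1) @ H2 ⇒ s:=-1
H0 returns 4
H1 returns 4
H2 returns (4, -1)
= (4, -1)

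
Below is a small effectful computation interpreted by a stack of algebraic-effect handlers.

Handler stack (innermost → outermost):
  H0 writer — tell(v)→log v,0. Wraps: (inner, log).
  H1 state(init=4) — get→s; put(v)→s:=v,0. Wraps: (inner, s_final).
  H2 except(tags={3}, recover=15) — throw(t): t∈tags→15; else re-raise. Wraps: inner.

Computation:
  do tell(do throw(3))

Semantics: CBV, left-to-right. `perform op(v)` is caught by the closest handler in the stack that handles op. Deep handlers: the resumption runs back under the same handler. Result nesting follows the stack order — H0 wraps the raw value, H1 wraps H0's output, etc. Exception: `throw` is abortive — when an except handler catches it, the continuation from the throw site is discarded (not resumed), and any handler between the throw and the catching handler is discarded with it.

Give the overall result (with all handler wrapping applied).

Evaluation trace:
throw(3) @ H2 caught ⇒ 15
= 15

Answer: 15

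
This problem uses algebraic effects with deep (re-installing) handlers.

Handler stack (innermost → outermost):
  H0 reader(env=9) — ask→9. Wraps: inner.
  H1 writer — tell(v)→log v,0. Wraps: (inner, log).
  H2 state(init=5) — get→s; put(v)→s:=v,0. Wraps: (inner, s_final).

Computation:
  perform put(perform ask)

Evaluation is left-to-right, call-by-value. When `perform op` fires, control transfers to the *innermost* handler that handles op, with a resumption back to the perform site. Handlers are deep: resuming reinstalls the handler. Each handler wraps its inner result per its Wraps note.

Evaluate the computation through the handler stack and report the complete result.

Answer: ((0, ()), 9)

Step-by-step:
ask @ H0 ⇒ 9
put(9) @ H2 ⇒ s:=9
H0 returns 0
H1 returns (0, ())
H2 returns ((0, ()), 9)
= ((0, ()), 9)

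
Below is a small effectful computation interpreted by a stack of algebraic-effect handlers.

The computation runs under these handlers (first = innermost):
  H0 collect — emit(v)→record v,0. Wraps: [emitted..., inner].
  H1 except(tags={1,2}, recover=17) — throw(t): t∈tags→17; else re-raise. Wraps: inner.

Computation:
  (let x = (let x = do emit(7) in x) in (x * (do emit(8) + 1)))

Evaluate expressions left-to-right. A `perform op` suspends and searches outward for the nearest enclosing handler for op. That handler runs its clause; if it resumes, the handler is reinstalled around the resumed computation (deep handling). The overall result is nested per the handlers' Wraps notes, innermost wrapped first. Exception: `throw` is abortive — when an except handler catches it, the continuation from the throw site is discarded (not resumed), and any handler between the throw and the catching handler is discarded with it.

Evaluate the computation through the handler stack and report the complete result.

Answer: [7, 8, 0]

Evaluation trace:
emit(7) @ H0 ⇒ out+=7
emit(8) @ H0 ⇒ out+=8
H0 returns [7, 8, 0]
H1 returns [7, 8, 0]
= [7, 8, 0]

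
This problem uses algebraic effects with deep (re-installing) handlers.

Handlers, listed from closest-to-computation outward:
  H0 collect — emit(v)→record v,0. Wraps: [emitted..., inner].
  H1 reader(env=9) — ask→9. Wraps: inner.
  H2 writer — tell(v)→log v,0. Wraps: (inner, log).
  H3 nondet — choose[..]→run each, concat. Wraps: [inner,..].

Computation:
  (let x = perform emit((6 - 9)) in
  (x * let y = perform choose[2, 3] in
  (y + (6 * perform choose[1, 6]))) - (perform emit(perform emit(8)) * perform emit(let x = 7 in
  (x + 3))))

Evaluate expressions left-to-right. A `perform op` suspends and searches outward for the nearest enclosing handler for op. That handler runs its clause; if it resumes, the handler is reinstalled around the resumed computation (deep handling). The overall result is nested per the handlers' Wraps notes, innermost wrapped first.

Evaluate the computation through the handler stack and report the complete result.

Answer: [([-3, 8, 0, 10, 0], ()), ([-3, 8, 0, 10, 0], ()), ([-3, 8, 0, 10, 0], ()), ([-3, 8, 0, 10, 0], ())]

Working:
emit(-3) @ H0 ⇒ out+=-3
choose[2, 3] @ H3
  branch[0] choose=2:
    choose[1, 6] @ H3
      branch[0] choose=1:
        emit(8) @ H0 ⇒ out+=8
        emit(0) @ H0 ⇒ out+=0
        emit(10) @ H0 ⇒ out+=10
        H0 returns [-3, 8, 0, 10, 0]
        H1 returns [-3, 8, 0, 10, 0]
        H2 returns ([-3, 8, 0, 10, 0], ())
        H3 returns [([-3, 8, 0, 10, 0], ())]
      branch[1] choose=6:
        emit(8) @ H0 ⇒ out+=8
        emit(0) @ H0 ⇒ out+=0
        emit(10) @ H0 ⇒ out+=10
        H0 returns [-3, 8, 0, 10, 0]
        H1 returns [-3, 8, 0, 10, 0]
        H2 returns ([-3, 8, 0, 10, 0], ())
        H3 returns [([-3, 8, 0, 10, 0], ())]
  branch[1] choose=3:
    choose[1, 6] @ H3
      branch[0] choose=1:
        emit(8) @ H0 ⇒ out+=8
        emit(0) @ H0 ⇒ out+=0
        emit(10) @ H0 ⇒ out+=10
        H0 returns [-3, 8, 0, 10, 0]
        H1 returns [-3, 8, 0, 10, 0]
        H2 returns ([-3, 8, 0, 10, 0], ())
        H3 returns [([-3, 8, 0, 10, 0], ())]
      branch[1] choose=6:
        emit(8) @ H0 ⇒ out+=8
        emit(0) @ H0 ⇒ out+=0
        emit(10) @ H0 ⇒ out+=10
        H0 returns [-3, 8, 0, 10, 0]
        H1 returns [-3, 8, 0, 10, 0]
        H2 returns ([-3, 8, 0, 10, 0], ())
        H3 returns [([-3, 8, 0, 10, 0], ())]
= [([-3, 8, 0, 10, 0], ()), ([-3, 8, 0, 10, 0], ()), ([-3, 8, 0, 10, 0], ()), ([-3, 8, 0, 10, 0], ())]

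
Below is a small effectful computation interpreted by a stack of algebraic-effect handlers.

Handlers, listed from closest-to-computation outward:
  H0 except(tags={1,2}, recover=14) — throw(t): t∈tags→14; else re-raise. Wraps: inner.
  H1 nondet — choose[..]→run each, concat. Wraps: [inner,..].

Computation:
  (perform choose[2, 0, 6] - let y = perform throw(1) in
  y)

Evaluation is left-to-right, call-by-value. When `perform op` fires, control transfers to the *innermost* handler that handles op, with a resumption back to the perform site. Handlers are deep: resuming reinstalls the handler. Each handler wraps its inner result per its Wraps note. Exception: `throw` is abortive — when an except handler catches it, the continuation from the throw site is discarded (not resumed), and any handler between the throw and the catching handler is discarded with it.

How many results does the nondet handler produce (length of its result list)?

Evaluation trace:
choose[2, 0, 6] @ H1
  branch[0] choose=2:
    throw(1) @ H0 caught ⇒ 14
    H1 returns [14]
  branch[1] choose=0:
    throw(1) @ H0 caught ⇒ 14
    H1 returns [14]
  branch[2] choose=6:
    throw(1) @ H0 caught ⇒ 14
    H1 returns [14]
= [14, 14, 14]

Answer: 3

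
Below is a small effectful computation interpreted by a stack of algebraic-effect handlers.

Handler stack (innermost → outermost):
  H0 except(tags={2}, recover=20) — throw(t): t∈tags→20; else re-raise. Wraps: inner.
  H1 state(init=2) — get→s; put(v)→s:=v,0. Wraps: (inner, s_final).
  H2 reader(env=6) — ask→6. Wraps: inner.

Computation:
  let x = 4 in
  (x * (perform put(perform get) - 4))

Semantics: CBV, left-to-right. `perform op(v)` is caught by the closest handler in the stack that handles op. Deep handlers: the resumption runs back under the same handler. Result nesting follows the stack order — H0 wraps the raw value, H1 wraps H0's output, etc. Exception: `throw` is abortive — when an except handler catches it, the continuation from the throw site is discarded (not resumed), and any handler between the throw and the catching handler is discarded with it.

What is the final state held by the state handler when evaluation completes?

Answer: 2

Working:
get @ H1 ⇒ 2
put(2) @ H1 ⇒ s:=2
H0 returns -16
H1 returns (-16, 2)
H2 returns (-16, 2)
= (-16, 2)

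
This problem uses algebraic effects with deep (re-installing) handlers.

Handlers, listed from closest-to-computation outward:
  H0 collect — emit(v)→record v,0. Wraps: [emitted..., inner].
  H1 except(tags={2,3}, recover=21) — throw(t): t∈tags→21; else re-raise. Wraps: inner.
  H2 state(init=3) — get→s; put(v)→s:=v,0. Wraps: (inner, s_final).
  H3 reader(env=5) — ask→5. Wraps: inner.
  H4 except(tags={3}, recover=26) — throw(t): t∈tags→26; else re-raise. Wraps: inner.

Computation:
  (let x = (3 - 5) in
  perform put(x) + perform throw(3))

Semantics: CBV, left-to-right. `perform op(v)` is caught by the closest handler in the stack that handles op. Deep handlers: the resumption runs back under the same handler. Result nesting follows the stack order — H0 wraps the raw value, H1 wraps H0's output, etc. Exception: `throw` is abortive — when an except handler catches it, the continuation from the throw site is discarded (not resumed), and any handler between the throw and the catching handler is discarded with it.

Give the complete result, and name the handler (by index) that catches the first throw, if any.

Answer: (21, -2) ; first throw caught by: H1

Working:
put(-2) @ H2 ⇒ s:=-2
throw(3) @ H1 caught ⇒ 21
H2 returns (21, -2)
H3 returns (21, -2)
H4 returns (21, -2)
= (21, -2)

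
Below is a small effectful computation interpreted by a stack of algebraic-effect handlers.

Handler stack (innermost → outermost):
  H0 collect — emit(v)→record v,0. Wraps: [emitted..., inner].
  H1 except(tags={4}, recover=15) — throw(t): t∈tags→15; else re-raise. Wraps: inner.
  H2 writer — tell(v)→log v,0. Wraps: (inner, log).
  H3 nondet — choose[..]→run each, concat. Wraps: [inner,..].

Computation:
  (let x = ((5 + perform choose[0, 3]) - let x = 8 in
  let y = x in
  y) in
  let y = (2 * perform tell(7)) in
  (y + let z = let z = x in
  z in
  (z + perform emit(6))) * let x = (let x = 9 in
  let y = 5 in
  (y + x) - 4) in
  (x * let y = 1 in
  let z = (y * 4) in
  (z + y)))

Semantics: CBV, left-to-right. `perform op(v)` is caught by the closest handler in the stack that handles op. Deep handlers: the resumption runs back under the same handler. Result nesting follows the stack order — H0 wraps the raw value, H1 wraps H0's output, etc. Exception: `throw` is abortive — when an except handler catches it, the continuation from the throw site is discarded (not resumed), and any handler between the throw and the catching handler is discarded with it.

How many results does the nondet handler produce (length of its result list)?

Answer: 2

Working:
choose[0, 3] @ H3
  branch[0] choose=0:
    tell(7) @ H2 ⇒ log+=7
    emit(6) @ H0 ⇒ out+=6
    H0 returns [6, -150]
    H1 returns [6, -150]
    H2 returns ([6, -150], (7))
    H3 returns [([6, -150], (7))]
  branch[1] choose=3:
    tell(7) @ H2 ⇒ log+=7
    emit(6) @ H0 ⇒ out+=6
    H0 returns [6, 0]
    H1 returns [6, 0]
    H2 returns ([6, 0], (7))
    H3 returns [([6, 0], (7))]
= [([6, -150], (7)), ([6, 0], (7))]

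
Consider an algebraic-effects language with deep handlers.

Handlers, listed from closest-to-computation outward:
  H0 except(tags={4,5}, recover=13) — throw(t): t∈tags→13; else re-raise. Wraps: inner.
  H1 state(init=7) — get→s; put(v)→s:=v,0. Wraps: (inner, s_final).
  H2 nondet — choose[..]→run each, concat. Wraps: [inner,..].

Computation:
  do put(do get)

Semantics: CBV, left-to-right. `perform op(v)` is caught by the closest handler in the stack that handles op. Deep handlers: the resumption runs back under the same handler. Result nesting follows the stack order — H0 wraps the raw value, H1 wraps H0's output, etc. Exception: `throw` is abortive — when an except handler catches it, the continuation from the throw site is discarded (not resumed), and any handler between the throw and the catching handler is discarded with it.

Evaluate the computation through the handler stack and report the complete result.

Working:
get @ H1 ⇒ 7
put(7) @ H1 ⇒ s:=7
H0 returns 0
H1 returns (0, 7)
H2 returns [(0, 7)]
= [(0, 7)]

Answer: [(0, 7)]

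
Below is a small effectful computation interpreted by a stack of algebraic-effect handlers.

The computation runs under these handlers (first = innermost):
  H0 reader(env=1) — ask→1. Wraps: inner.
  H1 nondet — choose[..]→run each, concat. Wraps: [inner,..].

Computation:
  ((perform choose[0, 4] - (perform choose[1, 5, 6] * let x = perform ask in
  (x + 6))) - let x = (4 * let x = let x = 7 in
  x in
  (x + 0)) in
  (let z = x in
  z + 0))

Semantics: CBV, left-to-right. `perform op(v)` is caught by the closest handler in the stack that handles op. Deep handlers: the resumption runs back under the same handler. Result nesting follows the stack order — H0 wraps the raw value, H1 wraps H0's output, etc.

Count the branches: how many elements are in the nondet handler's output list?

Evaluation trace:
choose[0, 4] @ H1
  branch[0] choose=0:
    choose[1, 5, 6] @ H1
      branch[0] choose=1:
        ask @ H0 ⇒ 1
        H0 returns -35
        H1 returns [-35]
      branch[1] choose=5:
        ask @ H0 ⇒ 1
        H0 returns -63
        H1 returns [-63]
      branch[2] choose=6:
        ask @ H0 ⇒ 1
        H0 returns -70
        H1 returns [-70]
  branch[1] choose=4:
    choose[1, 5, 6] @ H1
      branch[0] choose=1:
        ask @ H0 ⇒ 1
        H0 returns -31
        H1 returns [-31]
      branch[1] choose=5:
        ask @ H0 ⇒ 1
        H0 returns -59
        H1 returns [-59]
      branch[2] choose=6:
        ask @ H0 ⇒ 1
        H0 returns -66
        H1 returns [-66]
= [-35, -63, -70, -31, -59, -66]

Answer: 6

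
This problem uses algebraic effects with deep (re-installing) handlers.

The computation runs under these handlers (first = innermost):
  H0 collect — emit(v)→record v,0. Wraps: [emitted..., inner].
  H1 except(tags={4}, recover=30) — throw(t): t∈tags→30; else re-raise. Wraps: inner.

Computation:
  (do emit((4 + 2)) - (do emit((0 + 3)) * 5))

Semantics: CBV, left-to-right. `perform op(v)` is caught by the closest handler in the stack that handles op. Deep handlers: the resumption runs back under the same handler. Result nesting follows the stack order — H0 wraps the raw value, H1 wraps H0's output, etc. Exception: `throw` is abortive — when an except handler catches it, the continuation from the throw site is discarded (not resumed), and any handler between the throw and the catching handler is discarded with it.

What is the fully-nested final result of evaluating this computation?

Working:
emit(6) @ H0 ⇒ out+=6
emit(3) @ H0 ⇒ out+=3
H0 returns [6, 3, 0]
H1 returns [6, 3, 0]
= [6, 3, 0]

Answer: [6, 3, 0]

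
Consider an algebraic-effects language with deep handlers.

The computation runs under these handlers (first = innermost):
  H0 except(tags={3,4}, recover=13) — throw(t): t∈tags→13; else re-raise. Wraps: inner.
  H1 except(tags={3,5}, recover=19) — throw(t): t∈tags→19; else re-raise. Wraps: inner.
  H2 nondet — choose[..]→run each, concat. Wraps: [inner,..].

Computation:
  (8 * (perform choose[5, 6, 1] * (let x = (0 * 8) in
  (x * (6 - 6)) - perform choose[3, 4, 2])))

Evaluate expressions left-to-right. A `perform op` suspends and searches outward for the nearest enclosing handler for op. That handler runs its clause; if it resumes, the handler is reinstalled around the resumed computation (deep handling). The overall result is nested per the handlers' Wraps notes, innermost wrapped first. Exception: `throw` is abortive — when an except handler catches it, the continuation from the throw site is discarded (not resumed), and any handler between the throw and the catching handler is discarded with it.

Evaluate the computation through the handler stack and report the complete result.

Answer: [-120, -160, -80, -144, -192, -96, -24, -32, -16]

Step-by-step:
choose[5, 6, 1] @ H2
  branch[0] choose=5:
    choose[3, 4, 2] @ H2
      branch[0] choose=3:
        H0 returns -120
        H1 returns -120
        H2 returns [-120]
      branch[1] choose=4:
        H0 returns -160
        H1 returns -160
        H2 returns [-160]
      branch[2] choose=2:
        H0 returns -80
        H1 returns -80
        H2 returns [-80]
  branch[1] choose=6:
    choose[3, 4, 2] @ H2
      branch[0] choose=3:
        H0 returns -144
        H1 returns -144
        H2 returns [-144]
      branch[1] choose=4:
        H0 returns -192
        H1 returns -192
        H2 returns [-192]
      branch[2] choose=2:
        H0 returns -96
        H1 returns -96
        H2 returns [-96]
  branch[2] choose=1:
    choose[3, 4, 2] @ H2
      branch[0] choose=3:
        H0 returns -24
        H1 returns -24
        H2 returns [-24]
      branch[1] choose=4:
        H0 returns -32
        H1 returns -32
        H2 returns [-32]
      branch[2] choose=2:
        H0 returns -16
        H1 returns -16
        H2 returns [-16]
= [-120, -160, -80, -144, -192, -96, -24, -32, -16]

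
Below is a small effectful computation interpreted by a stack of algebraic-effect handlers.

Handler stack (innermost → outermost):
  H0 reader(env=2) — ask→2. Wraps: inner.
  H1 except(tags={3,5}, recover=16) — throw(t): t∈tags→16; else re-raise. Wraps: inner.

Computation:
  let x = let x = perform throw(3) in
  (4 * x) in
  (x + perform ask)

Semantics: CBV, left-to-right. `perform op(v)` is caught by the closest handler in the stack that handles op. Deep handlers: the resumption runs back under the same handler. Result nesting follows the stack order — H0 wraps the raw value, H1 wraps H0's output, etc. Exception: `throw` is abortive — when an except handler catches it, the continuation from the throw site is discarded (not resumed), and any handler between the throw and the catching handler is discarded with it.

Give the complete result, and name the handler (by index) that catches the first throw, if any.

Answer: 16 ; first throw caught by: H1

Evaluation trace:
throw(3) @ H1 caught ⇒ 16
= 16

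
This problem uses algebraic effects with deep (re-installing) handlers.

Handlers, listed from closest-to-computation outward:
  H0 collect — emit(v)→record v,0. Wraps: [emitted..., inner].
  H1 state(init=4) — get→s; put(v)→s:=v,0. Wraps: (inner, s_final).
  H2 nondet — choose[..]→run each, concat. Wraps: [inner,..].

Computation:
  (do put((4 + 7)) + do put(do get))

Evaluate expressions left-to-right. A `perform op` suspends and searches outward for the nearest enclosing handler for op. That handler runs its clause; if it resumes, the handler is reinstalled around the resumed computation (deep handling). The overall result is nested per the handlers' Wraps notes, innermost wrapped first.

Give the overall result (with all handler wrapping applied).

Working:
put(11) @ H1 ⇒ s:=11
get @ H1 ⇒ 11
put(11) @ H1 ⇒ s:=11
H0 returns [0]
H1 returns ([0], 11)
H2 returns [([0], 11)]
= [([0], 11)]

Answer: [([0], 11)]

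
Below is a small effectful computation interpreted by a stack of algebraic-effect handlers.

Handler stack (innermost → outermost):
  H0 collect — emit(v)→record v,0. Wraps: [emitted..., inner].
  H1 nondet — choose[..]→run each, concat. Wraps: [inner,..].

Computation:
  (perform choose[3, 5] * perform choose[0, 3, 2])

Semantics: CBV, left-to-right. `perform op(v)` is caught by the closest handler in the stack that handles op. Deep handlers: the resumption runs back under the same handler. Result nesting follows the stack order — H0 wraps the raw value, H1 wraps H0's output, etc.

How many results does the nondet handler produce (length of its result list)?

Answer: 6

Evaluation trace:
choose[3, 5] @ H1
  branch[0] choose=3:
    choose[0, 3, 2] @ H1
      branch[0] choose=0:
        H0 returns [0]
        H1 returns [[0]]
      branch[1] choose=3:
        H0 returns [9]
        H1 returns [[9]]
      branch[2] choose=2:
        H0 returns [6]
        H1 returns [[6]]
  branch[1] choose=5:
    choose[0, 3, 2] @ H1
      branch[0] choose=0:
        H0 returns [0]
        H1 returns [[0]]
      branch[1] choose=3:
        H0 returns [15]
        H1 returns [[15]]
      branch[2] choose=2:
        H0 returns [10]
        H1 returns [[10]]
= [[0], [9], [6], [0], [15], [10]]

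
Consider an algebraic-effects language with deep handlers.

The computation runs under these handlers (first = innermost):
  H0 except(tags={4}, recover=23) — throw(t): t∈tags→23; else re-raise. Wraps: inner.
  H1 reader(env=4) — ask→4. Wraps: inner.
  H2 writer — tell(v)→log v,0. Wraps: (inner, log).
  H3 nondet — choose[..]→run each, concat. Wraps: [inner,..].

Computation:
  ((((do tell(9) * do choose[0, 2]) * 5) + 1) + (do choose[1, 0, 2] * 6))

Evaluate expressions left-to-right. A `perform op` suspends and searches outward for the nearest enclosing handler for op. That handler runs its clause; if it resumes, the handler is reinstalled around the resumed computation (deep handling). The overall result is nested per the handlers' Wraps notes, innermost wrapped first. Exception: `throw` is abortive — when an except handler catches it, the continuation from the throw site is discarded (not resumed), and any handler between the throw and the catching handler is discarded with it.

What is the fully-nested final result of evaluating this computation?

Answer: [(7, (9)), (1, (9)), (13, (9)), (7, (9)), (1, (9)), (13, (9))]

Step-by-step:
tell(9) @ H2 ⇒ log+=9
choose[0, 2] @ H3
  branch[0] choose=0:
    choose[1, 0, 2] @ H3
      branch[0] choose=1:
        H0 returns 7
        H1 returns 7
        H2 returns (7, (9))
        H3 returns [(7, (9))]
      branch[1] choose=0:
        H0 returns 1
        H1 returns 1
        H2 returns (1, (9))
        H3 returns [(1, (9))]
      branch[2] choose=2:
        H0 returns 13
        H1 returns 13
        H2 returns (13, (9))
        H3 returns [(13, (9))]
  branch[1] choose=2:
    choose[1, 0, 2] @ H3
      branch[0] choose=1:
        H0 returns 7
        H1 returns 7
        H2 returns (7, (9))
        H3 returns [(7, (9))]
      branch[1] choose=0:
        H0 returns 1
        H1 returns 1
        H2 returns (1, (9))
        H3 returns [(1, (9))]
      branch[2] choose=2:
        H0 returns 13
        H1 returns 13
        H2 returns (13, (9))
        H3 returns [(13, (9))]
= [(7, (9)), (1, (9)), (13, (9)), (7, (9)), (1, (9)), (13, (9))]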